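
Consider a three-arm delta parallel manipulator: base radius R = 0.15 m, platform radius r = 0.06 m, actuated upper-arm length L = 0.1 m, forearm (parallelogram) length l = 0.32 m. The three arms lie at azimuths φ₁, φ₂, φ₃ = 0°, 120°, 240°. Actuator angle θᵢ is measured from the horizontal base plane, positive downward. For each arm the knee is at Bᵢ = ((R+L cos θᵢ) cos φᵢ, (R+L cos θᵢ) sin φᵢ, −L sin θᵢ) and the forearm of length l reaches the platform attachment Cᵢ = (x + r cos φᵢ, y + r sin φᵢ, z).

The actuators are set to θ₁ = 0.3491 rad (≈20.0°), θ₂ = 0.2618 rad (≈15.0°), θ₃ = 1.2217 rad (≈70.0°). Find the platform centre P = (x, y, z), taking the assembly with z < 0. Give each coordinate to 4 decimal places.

φ1=0.0°: virtual centre (0.1840, 0.0000, -0.0342), radius l
arm 2 at φ=120.0°: e+L cos θ2 = 0.1866;  O2 = (-0.0933, 0.1616, -0.0259)
φ3=240.0°: virtual centre (-0.0621, -0.1076, -0.0940), radius l
|O₂|²−|O₁|² = 0.0005;  |O₃|²−|O₁|² = -0.0108
plane₁₂: -0.5545x+0.3232y+0.0166z = 0.0005
Cramer: x(z) = 0.0121-0.1259z;  y(z) = 0.0223-0.2676z
into |P−O₁|² = l²: 1.0874z² + 0.0998z + -0.0712 = 0;  Δ = 0.3197;  z = -0.3058 or 0.2141 → z<0 root = -0.3058
x = 0.0506, y = 0.1041

(0.0506, 0.1041, -0.3058)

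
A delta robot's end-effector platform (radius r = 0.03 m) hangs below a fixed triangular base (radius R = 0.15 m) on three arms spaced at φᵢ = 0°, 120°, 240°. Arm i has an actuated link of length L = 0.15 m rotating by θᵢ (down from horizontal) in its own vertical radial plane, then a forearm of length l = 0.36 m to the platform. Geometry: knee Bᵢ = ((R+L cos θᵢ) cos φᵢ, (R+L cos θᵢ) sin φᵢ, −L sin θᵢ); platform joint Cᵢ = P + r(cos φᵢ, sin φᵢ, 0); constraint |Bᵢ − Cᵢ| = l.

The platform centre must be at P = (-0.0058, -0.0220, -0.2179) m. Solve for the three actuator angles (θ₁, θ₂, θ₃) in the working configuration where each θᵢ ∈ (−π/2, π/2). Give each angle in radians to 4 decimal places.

rotate P by −φ1: (-0.0058, -0.0220, -0.2179)
  A=0.1258, B=-0.2179, C=(l²−L²−A²−y'²−z²)/(2L)=0.1444
  √(A²+B²)=0.2516;  θ1 = -1.0472+0.9597 ≈ -0.0875
rotate P by −φ2: (-0.0162, 0.0160, -0.2179)
  e−x'=0.1362;  (l²−L²−(e−x')²−y'²−z²)/2L = 0.1361
  γ=atan2(-0.2179,0.1362)=-1.0123;  ψ=arccos(0.5296)=1.0126;  θ2=γ+ψ≈0.0003
arm 3 (φ=240.0°): x'=0.0220, y'=0.0060
  e−x'=0.0980;  (l²−L²−(e−x')²−y'²−z²)/2L = 0.1666
  θ3 = atan2(B,A) + arccos(C/0.2389) = -0.3485

θ₁ = -0.0875, θ₂ = 0.0003, θ₃ = -0.3485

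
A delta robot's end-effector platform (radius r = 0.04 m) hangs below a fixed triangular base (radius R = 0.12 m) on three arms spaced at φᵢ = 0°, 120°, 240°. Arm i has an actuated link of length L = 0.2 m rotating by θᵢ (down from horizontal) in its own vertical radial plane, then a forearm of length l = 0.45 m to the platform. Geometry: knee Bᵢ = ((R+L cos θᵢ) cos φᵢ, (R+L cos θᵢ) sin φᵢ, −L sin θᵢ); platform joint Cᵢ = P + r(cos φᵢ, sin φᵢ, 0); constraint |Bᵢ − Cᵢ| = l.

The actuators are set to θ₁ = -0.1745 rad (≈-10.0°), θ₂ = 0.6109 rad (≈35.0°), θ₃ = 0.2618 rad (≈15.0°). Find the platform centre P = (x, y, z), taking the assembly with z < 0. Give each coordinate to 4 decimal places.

arm 1 at φ=0.0°: (R−r)+L cos θ1 = 0.2770;  centre 1 = (0.2770, 0.0000, 0.0347)
centre 2 = (0.2438·cos120.0°, 0.2438·sin120.0°, -0.1147) = (-0.1219, 0.2112, -0.1147)
φ3=240.0°: virtual centre (-0.1366, -0.2366, -0.0518), radius l
eliminate P² terms by subtracting sphere 1 from 2 and 3
[-0.7978 0.4223 -0.2989]·P = -0.0053;  [-0.8271 -0.4732 -0.1730]·P = -0.0006
Cramer: x(z) = 0.0038-0.2951z;  y(z) = -0.0054+0.1503z
sphere 1 gives Az²+Bz+C=0 with A=1.1097, B=0.0902, C=-0.1266;  B²−4AC=0.5703;  roots -0.3809, 0.2996;  negative root z = -0.3809
x = 0.1162, y = -0.0626

(0.1162, -0.0626, -0.3809)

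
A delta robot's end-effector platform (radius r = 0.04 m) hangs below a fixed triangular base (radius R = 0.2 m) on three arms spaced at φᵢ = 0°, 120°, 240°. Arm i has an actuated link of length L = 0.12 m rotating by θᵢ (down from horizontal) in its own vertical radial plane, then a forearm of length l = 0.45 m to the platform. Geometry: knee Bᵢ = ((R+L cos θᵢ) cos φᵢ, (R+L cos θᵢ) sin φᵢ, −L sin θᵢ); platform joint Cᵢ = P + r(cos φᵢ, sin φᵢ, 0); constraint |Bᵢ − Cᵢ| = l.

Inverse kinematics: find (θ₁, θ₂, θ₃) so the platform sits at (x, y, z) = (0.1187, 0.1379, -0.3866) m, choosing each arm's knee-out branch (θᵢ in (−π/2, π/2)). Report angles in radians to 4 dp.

θ₁ = -0.0868, θ₂ = 0.2617, θ₃ = 1.3964

φ1=0.0° → target in arm frame (0.1187, 0.1379)
  A=0.0413, B=-0.3866, C=(l²−L²−A²−y'²−z²)/(2L)=0.0747
  θ1 = atan2(B,A) + arccos(C/0.3888) = -0.0868
arm 2 (φ=120.0°): x'=0.0601, y'=-0.1717
  A=0.0999, B=-0.3866, C=(l²−L²−A²−y'²−z²)/(2L)=-0.0035
  √(A²+B²)=0.3993;  θ2 = -1.3179+1.5796 ≈ 0.2617
rotate P by −φ3: (-0.1788, 0.0338, -0.3866)
  A cos θ + B sin θ = C:  0.3388·cos θ + -0.3866·sin θ = -0.3220
  γ=atan2(-0.3866,0.3388)=-0.8512;  ψ=arccos(-0.6264)=2.2477;  θ3=γ+ψ≈1.3964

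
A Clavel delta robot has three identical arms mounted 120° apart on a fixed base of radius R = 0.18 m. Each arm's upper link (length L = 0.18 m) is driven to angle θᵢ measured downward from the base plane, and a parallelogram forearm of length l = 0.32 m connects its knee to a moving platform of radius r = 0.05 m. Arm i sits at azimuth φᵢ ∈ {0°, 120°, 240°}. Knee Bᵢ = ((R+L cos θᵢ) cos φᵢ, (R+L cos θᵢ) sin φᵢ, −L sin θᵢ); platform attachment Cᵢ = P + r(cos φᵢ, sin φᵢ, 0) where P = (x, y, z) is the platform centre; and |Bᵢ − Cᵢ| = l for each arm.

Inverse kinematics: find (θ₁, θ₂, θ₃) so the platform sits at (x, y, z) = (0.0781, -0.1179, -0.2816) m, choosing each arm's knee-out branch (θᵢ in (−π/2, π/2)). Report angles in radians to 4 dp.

θ₁ = 0.4362, θ₂ = 1.3964, θ₃ = 0.5235

arm 1 (φ=0.0°): x'=0.0781, y'=-0.1179
  e−x'=0.0519;  (l²−L²−(e−x')²−y'²−z²)/2L = -0.0719
  √(A²+B²)=0.2863;  θ1 = -1.3885+1.8247 ≈ 0.4362
rotate P by −φ2: (-0.1412, -0.0087, -0.2816)
  A cos θ + B sin θ = C:  0.2712·cos θ + -0.2816·sin θ = -0.2303
  θ2 = atan2(B,A) + arccos(C/0.3909) = 1.3964
φ3=240.0° → target in arm frame (0.0631, 0.1266)
  A cos θ + B sin θ = C:  0.0669·cos θ + -0.2816·sin θ = -0.0828
  √(A²+B²)=0.2894;  θ3 = -1.3374+1.8609 ≈ 0.5235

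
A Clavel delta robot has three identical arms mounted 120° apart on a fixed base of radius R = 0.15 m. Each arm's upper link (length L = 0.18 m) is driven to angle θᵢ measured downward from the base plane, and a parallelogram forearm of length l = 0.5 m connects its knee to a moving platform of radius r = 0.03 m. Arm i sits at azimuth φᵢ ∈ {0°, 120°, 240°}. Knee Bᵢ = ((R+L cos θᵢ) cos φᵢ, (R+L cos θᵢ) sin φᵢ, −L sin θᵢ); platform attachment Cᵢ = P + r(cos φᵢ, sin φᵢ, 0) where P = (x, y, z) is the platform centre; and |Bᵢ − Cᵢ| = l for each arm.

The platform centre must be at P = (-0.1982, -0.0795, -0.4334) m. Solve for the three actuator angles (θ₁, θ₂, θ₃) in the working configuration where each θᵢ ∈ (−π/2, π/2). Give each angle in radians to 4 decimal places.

φ1=0.0° → target in arm frame (-0.1982, -0.0795)
  e−x'=0.3182;  (l²−L²−(e−x')²−y'²−z²)/2L = -0.2161
  γ=atan2(-0.4334,0.3182)=-0.9375;  ψ=arccos(-0.4020)=1.9845;  θ1=γ+ψ≈1.0470
φ2=120.0° → target in arm frame (0.0303, 0.2114)
  e−x'=0.0897;  (l²−L²−(e−x')²−y'²−z²)/2L = -0.0638
  θ2 = atan2(B,A) + arccos(C/0.4426) = 0.3489
arm 3 (φ=240.0°): x'=0.1679, y'=-0.1319
  A=-0.0479, B=-0.4334, C=(l²−L²−A²−y'²−z²)/(2L)=0.0280
  √(A²+B²)=0.4360;  θ3 = -1.6810+1.5066 ≈ -0.1744

θ₁ = 1.0470, θ₂ = 0.3489, θ₃ = -0.1744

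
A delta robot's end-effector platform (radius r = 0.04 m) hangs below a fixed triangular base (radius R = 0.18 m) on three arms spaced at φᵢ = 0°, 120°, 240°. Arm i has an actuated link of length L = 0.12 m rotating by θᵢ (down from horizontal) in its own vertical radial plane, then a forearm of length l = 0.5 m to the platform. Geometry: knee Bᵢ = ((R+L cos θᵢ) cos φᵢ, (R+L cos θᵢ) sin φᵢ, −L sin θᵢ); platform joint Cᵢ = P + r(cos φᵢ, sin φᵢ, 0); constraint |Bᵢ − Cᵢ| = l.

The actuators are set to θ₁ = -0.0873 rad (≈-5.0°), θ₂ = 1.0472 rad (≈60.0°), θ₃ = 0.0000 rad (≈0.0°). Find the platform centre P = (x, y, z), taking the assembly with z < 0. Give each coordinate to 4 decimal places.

(0.0942, -0.1428, -0.4393)

φ1=0.0°: virtual centre (0.2595, 0.0000, 0.0105), radius l
φ2=120.0°: virtual centre (-0.1000, 0.1732, -0.1039), radius l
S3 = (0.2600·cos240.0°, 0.2600·sin240.0°, 0.0000) = (-0.1300, -0.2252, 0.0000)
subtract pairs → two planes through P
[-0.7191 0.3464 -0.2288]·P = -0.0167;  [-0.7791 -0.4503 -0.0209]·P = 0.0001
det = 0.5937;  x = 0.0126+-0.1857z,  y = -0.0220+0.2749z
quadratic in z: (1.1100)z²+(0.0587)z+(-0.1884)=0, √Δ=0.9165 → z ∈ {-0.4393, 0.3864}; z = -0.4393 (taking z<0)
x = 0.0942, y = -0.1428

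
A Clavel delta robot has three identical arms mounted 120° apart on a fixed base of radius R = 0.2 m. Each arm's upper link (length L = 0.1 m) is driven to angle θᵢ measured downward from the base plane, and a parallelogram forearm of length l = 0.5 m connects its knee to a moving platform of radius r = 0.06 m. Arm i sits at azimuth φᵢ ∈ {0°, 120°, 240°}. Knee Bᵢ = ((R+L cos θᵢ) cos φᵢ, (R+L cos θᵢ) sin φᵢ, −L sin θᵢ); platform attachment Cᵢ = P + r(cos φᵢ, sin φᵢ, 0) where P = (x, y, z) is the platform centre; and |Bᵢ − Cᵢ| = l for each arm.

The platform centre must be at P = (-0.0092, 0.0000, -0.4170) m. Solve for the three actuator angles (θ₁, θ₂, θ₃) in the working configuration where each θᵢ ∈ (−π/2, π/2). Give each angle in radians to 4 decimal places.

θ₁ = -0.1743, θ₂ = -0.2614, θ₃ = -0.2614

arm 1 (φ=0.0°): x'=-0.0092, y'=0.0000
  e−x'=0.1492;  (l²−L²−(e−x')²−y'²−z²)/2L = 0.2193
  θ1 = atan2(B,A) + arccos(C/0.4429) = -0.1743
φ2=120.0° → target in arm frame (0.0046, 0.0080)
  e−x'=0.1354;  (l²−L²−(e−x')²−y'²−z²)/2L = 0.2386
  θ2 = atan2(B,A) + arccos(C/0.4384) = -0.2614
φ3=240.0° → target in arm frame (0.0046, -0.0080)
  A cos θ + B sin θ = C:  0.1354·cos θ + -0.4170·sin θ = 0.2386
  θ3 = atan2(B,A) + arccos(C/0.4384) = -0.2614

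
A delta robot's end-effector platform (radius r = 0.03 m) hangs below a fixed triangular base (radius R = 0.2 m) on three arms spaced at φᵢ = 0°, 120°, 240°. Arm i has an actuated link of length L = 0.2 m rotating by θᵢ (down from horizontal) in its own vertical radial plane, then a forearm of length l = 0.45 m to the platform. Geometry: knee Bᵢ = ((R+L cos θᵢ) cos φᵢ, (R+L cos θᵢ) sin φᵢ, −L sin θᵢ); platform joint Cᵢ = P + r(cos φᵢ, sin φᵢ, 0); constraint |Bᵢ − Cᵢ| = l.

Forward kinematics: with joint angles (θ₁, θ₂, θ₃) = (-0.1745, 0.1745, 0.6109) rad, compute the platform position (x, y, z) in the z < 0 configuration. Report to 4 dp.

arm 1 at φ=0.0°: ρ1 = 0.3670;  centre 1 = (0.3670, 0.0000, 0.0347)
φ2=120.0°: virtual centre (-0.1835, 0.3178, -0.0347), radius l
centre 3 = (0.3338·cos240.0°, 0.3338·sin240.0°, -0.1147) = (-0.1669, -0.2891, -0.1147)
eliminate P² terms by subtracting sphere 1 from 2 and 3
[-1.1009 0.6356 -0.1389]·P = 0.0000;  [-1.0678 -0.5782 -0.2989]·P = -0.0113
det = 1.3152;  x = 0.0054+-0.2055z,  y = 0.0094+-0.1374z
quadratic in z: (1.0611)z²+(0.0765)z+(-0.0705)=0, √Δ=0.5524 → z ∈ {-0.2964, 0.2242}; z = -0.2964 (taking z<0)
x = 0.0663, y = 0.0502

(0.0663, 0.0502, -0.2964)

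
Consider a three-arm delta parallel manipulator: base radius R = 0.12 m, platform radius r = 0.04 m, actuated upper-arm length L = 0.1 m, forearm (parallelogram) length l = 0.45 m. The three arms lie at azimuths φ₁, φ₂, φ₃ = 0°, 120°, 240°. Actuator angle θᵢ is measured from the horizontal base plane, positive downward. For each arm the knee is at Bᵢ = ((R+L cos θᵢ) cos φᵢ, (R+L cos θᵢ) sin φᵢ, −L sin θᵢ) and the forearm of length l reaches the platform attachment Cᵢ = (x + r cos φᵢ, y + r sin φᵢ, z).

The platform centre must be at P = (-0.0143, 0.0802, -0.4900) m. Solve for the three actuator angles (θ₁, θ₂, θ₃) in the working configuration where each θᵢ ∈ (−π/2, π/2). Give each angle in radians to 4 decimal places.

θ₁ = 0.8723, θ₂ = 0.5232, θ₃ = 1.0467

arm 1 (φ=0.0°): x'=-0.0143, y'=0.0802
  A cos θ + B sin θ = C:  0.0943·cos θ + -0.4900·sin θ = -0.3146
  θ1 = atan2(B,A) + arccos(C/0.4990) = 0.8723
φ2=120.0° → target in arm frame (0.0766, -0.0277)
  e−x'=0.0034;  (l²−L²−(e−x')²−y'²−z²)/2L = -0.2419
  θ2 = atan2(B,A) + arccos(C/0.4900) = 0.5232
rotate P by −φ3: (-0.0623, -0.0525, -0.4900)
  A=0.1423, B=-0.4900, C=(l²−L²−A²−y'²−z²)/(2L)=-0.3530
  √(A²+B²)=0.5102;  θ3 = -1.2882+2.3349 ≈ 1.0467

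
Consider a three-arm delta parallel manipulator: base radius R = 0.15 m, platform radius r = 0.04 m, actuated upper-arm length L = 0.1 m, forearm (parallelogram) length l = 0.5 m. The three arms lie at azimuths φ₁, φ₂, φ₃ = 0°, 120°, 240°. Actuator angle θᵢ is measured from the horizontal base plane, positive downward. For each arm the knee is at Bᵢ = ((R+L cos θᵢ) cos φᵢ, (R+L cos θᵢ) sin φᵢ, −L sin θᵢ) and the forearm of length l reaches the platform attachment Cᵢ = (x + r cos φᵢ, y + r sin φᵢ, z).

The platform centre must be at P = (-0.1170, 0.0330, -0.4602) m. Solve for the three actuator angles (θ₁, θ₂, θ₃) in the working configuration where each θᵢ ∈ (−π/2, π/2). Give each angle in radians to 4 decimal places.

rotate P by −φ1: (-0.1170, 0.0330, -0.4602)
  e−x'=0.2270;  (l²−L²−(e−x')²−y'²−z²)/2L = -0.1220
  γ=atan2(-0.4602,0.2270)=-1.1126;  ψ=arccos(-0.2378)=1.8109;  θ1=γ+ψ≈0.6983
arm 2 (φ=120.0°): x'=0.0871, y'=0.0848
  A=0.0229, B=-0.4602, C=(l²−L²−A²−y'²−z²)/(2L)=0.1025
  γ=atan2(-0.4602,0.0229)=-1.5210;  ψ=arccos(0.2224)=1.3465;  θ2=γ+ψ≈-0.1745
arm 3 (φ=240.0°): x'=0.0299, y'=-0.1178
  A cos θ + B sin θ = C:  0.0801·cos θ + -0.4602·sin θ = 0.0396
  √(A²+B²)=0.4671;  θ3 = -1.3985+1.4859 ≈ 0.0874

θ₁ = 0.6983, θ₂ = -0.1745, θ₃ = 0.0874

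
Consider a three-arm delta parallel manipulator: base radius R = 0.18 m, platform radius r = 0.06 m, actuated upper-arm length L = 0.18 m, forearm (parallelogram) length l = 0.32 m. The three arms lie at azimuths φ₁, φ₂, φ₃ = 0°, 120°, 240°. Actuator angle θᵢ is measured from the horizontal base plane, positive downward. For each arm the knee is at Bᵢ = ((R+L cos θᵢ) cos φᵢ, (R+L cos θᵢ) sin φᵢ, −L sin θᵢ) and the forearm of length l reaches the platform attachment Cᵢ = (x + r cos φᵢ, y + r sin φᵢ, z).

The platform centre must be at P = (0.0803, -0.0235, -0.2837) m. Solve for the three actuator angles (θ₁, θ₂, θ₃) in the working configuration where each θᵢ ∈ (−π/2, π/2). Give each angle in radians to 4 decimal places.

rotate P by −φ1: (0.0803, -0.0235, -0.2837)
  A cos θ + B sin θ = C:  0.0397·cos θ + -0.2837·sin θ = -0.0350
  θ1 = atan2(B,A) + arccos(C/0.2865) = 0.2617
rotate P by −φ2: (-0.0605, -0.0578, -0.2837)
  A=0.1805, B=-0.2837, C=(l²−L²−A²−y'²−z²)/(2L)=-0.1289
  θ2 = atan2(B,A) + arccos(C/0.3363) = 0.9601
φ3=240.0° → target in arm frame (-0.0198, 0.0813)
  A=0.1398, B=-0.2837, C=(l²−L²−A²−y'²−z²)/(2L)=-0.1018
  √(A²+B²)=0.3163;  θ3 = -1.1130+1.8984 ≈ 0.7855

θ₁ = 0.2617, θ₂ = 0.9601, θ₃ = 0.7855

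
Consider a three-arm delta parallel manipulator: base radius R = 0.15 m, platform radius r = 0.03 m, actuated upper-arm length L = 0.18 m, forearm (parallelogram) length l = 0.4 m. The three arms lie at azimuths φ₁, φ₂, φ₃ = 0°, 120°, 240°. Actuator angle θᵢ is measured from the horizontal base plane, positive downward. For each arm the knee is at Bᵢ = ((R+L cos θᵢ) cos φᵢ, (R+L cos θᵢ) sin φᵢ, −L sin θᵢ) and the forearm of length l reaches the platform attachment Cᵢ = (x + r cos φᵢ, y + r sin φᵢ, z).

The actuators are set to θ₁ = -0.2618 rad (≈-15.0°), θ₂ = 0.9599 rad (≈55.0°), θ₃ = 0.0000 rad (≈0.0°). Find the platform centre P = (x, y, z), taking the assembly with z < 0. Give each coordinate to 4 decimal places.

(0.0981, -0.1200, -0.2809)

arm 1 at φ=0.0°: (R−r)+L cos θ1 = 0.2939;  O1 = (0.2939, 0.0000, 0.0466)
O2 = (0.2232·cos120.0°, 0.2232·sin120.0°, -0.1474) = (-0.1116, 0.1933, -0.1474)
arm 3 at φ=240.0°: (R−r)+L cos θ3 = 0.3000;  O3 = (-0.1500, -0.2598, 0.0000)
subtract pairs → two planes through P
plane₁₂: -0.8110x+0.3867y+-0.3881z = -0.0169
Cramer: x(z) = 0.0108-0.3108z;  y(z) = -0.0212+0.3517z
sphere 1 gives Az²+Bz+C=0 with A=1.2203, B=0.0679, C=-0.0772;  B²−4AC=0.3816;  roots -0.2809, 0.2253;  negative root z = -0.2809
x = 0.0981, y = -0.1200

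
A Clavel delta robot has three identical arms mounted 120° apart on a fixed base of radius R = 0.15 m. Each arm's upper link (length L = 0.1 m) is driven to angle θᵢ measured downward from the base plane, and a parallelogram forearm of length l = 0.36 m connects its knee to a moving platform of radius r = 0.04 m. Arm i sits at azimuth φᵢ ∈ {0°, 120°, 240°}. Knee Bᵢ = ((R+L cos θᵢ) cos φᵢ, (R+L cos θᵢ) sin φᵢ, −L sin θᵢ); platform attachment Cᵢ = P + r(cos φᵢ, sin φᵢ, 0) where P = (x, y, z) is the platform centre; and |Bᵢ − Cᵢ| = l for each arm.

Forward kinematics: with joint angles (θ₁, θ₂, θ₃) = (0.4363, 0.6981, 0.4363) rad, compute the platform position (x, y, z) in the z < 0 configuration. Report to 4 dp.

arm 1 at φ=0.0°: e+L cos θ1 = 0.2006;  centre 1 = (0.2006, 0.0000, -0.0423)
centre 2 = (0.1866·cos120.0°, 0.1866·sin120.0°, -0.0643) = (-0.0933, 0.1616, -0.0643)
centre 3 = (0.2006·cos240.0°, 0.2006·sin240.0°, -0.0423) = (-0.1003, -0.1738, -0.0423)
|centre ₂|²−|centre ₁|² = -0.0031;  |centre ₃|²−|centre ₁|² = 0.0000
plane₁₂: -0.5879x+0.3232y+-0.0440z = -0.0031
Cramer: x(z) = 0.0027-0.0384z;  y(z) = -0.0047+0.0665z
sphere 1 gives Az²+Bz+C=0 with A=1.0059, B=0.0991, C=-0.0886;  B²−4AC=0.3663;  roots -0.3501, 0.2516;  negative root z = -0.3501
x = 0.0161, y = -0.0279

(0.0161, -0.0279, -0.3501)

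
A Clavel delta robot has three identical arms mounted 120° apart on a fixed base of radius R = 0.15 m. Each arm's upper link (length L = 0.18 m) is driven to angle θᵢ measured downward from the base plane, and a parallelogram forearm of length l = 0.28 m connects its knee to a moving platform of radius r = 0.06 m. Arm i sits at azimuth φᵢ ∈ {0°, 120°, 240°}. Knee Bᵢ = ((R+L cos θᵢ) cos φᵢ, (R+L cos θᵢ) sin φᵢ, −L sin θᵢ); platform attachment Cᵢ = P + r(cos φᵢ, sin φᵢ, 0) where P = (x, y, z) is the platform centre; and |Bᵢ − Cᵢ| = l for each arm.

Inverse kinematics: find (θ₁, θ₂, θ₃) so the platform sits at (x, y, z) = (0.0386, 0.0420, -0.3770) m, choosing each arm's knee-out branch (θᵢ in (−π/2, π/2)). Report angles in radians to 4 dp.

θ₁ = 0.9596, θ₂ = 1.0472, θ₃ = 1.3088

arm 1 (φ=0.0°): x'=0.0386, y'=0.0420
  A=0.0514, B=-0.3770, C=(l²−L²−A²−y'²−z²)/(2L)=-0.2793
  γ=atan2(-0.3770,0.0514)=-1.4353;  ψ=arccos(-0.7340)=2.3949;  θ1=γ+ψ≈0.9596
arm 2 (φ=120.0°): x'=0.0171, y'=-0.0544
  A cos θ + B sin θ = C:  0.0729·cos θ + -0.3770·sin θ = -0.2900
  γ=atan2(-0.3770,0.0729)=-1.3797;  ψ=arccos(-0.7553)=2.4269;  θ2=γ+ψ≈1.0472
arm 3 (φ=240.0°): x'=-0.0557, y'=0.0124
  A cos θ + B sin θ = C:  0.1457·cos θ + -0.3770·sin θ = -0.3264
  √(A²+B²)=0.4042;  θ3 = -1.2021+2.5109 ≈ 1.3088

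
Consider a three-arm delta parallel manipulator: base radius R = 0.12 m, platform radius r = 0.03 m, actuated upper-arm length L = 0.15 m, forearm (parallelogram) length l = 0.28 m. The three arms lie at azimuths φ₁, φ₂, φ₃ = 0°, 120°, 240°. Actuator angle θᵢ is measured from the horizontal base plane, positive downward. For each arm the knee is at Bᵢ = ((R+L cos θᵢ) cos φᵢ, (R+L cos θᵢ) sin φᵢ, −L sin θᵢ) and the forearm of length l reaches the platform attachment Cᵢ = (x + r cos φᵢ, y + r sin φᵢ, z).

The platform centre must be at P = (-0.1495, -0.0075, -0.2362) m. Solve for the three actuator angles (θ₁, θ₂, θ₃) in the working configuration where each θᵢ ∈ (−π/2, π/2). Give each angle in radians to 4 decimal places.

arm 1 (φ=0.0°): x'=-0.1495, y'=-0.0075
  e−x'=0.2395;  (l²−L²−(e−x')²−y'²−z²)/2L = -0.1910
  γ=atan2(-0.2362,0.2395)=-0.7785;  ψ=arccos(-0.5679)=2.1747;  θ1=γ+ψ≈1.3963
φ2=120.0° → target in arm frame (0.0683, 0.1332)
  A=0.0217, B=-0.2362, C=(l²−L²−A²−y'²−z²)/(2L)=-0.0604
  √(A²+B²)=0.2372;  θ2 = -1.4790+1.8281 ≈ 0.3491
rotate P by −φ3: (0.0812, -0.1257, -0.2362)
  A cos θ + B sin θ = C:  0.0088·cos θ + -0.2362·sin θ = -0.0526
  √(A²+B²)=0.2364;  θ3 = -1.5337+1.7951 ≈ 0.2614

θ₁ = 1.3963, θ₂ = 0.3491, θ₃ = 0.2614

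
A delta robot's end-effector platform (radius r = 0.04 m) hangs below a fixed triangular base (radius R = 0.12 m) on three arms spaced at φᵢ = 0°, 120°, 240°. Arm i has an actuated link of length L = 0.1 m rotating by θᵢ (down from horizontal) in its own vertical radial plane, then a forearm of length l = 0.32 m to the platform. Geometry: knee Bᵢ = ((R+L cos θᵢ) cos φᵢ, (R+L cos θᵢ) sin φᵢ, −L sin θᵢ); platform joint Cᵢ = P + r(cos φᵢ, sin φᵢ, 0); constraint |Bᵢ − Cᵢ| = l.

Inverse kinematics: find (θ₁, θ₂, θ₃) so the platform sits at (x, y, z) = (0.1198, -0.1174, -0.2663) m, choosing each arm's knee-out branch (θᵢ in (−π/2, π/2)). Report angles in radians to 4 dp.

θ₁ = -0.2622, θ₂ = 1.3084, θ₃ = 0.2612

φ1=0.0° → target in arm frame (0.1198, -0.1174)
  e−x'=-0.0398;  (l²−L²−(e−x')²−y'²−z²)/2L = 0.0306
  √(A²+B²)=0.2693;  θ1 = -1.7192+1.4570 ≈ -0.2622
φ2=120.0° → target in arm frame (-0.1616, -0.0450)
  A=0.2416, B=-0.2663, C=(l²−L²−A²−y'²−z²)/(2L)=-0.1945
  θ2 = atan2(B,A) + arccos(C/0.3595) = 1.3084
φ3=240.0° → target in arm frame (0.0418, 0.1624)
  A=0.0382, B=-0.2663, C=(l²−L²−A²−y'²−z²)/(2L)=-0.0318
  √(A²+B²)=0.2690;  θ3 = -1.4282+1.6894 ≈ 0.2612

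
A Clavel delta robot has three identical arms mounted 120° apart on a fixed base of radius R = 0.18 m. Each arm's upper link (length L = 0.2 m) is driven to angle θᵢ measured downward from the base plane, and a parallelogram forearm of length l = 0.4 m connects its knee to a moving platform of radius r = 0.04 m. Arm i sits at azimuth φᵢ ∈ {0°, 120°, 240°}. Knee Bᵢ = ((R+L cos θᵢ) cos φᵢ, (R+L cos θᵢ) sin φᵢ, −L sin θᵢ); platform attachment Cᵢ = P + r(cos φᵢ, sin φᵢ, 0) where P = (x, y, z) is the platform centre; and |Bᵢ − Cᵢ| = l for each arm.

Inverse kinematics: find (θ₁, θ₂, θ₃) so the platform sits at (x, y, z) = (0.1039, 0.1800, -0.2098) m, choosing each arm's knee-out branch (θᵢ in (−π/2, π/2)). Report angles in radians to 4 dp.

θ₁ = -0.3492, θ₂ = -0.3495, θ₃ = 1.3087

rotate P by −φ1: (0.1039, 0.1800, -0.2098)
  A cos θ + B sin θ = C:  0.0361·cos θ + -0.2098·sin θ = 0.1057
  γ=atan2(-0.2098,0.0361)=-1.4004;  ψ=arccos(0.4965)=1.0512;  θ1=γ+ψ≈-0.3492
rotate P by −φ2: (0.1039, -0.1800, -0.2098)
  A cos θ + B sin θ = C:  0.0361·cos θ + -0.2098·sin θ = 0.1057
  θ2 = atan2(B,A) + arccos(C/0.2129) = -0.3495
φ3=240.0° → target in arm frame (-0.2078, 0.0000)
  A=0.3478, B=-0.2098, C=(l²−L²−A²−y'²−z²)/(2L)=-0.1125
  θ3 = atan2(B,A) + arccos(C/0.4062) = 1.3087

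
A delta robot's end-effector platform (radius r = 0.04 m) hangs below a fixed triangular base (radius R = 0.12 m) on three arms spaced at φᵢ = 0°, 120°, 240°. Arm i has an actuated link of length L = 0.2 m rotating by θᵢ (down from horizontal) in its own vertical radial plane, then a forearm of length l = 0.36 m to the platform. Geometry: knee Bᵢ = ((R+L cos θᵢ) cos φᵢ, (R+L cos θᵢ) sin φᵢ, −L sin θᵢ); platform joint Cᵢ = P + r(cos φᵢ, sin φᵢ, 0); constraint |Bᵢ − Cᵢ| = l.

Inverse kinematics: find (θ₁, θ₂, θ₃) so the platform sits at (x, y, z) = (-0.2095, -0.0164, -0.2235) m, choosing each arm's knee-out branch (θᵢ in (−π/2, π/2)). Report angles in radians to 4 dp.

θ₁ = 1.2219, θ₂ = -0.0871, θ₃ = -0.2622

φ1=0.0° → target in arm frame (-0.2095, -0.0164)
  A cos θ + B sin θ = C:  0.2895·cos θ + -0.2235·sin θ = -0.1111
  √(A²+B²)=0.3657;  θ1 = -0.6574+1.8794 ≈ 1.2219
rotate P by −φ2: (0.0905, 0.1896, -0.2235)
  e−x'=-0.0105;  (l²−L²−(e−x')²−y'²−z²)/2L = 0.0089
  γ=atan2(-0.2235,-0.0105)=-1.6180;  ψ=arccos(0.0400)=1.5308;  θ2=γ+ψ≈-0.0871
φ3=240.0° → target in arm frame (0.1190, -0.1732)
  A=-0.0390, B=-0.2235, C=(l²−L²−A²−y'²−z²)/(2L)=0.0203
  θ3 = atan2(B,A) + arccos(C/0.2269) = -0.2622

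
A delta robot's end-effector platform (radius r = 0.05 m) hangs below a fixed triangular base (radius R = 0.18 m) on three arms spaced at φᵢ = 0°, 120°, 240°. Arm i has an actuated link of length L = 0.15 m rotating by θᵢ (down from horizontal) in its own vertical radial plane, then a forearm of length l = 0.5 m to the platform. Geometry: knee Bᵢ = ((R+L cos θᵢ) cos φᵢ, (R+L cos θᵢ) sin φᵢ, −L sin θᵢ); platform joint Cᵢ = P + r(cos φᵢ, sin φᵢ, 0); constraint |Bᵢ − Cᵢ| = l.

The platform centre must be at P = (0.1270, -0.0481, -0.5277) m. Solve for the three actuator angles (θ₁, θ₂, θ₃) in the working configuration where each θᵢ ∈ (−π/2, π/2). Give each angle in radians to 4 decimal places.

θ₁ = 0.3490, θ₂ = 1.1344, θ₃ = 0.8726

arm 1 (φ=0.0°): x'=0.1270, y'=-0.0481
  e−x'=0.0030;  (l²−L²−(e−x')²−y'²−z²)/2L = -0.1776
  θ1 = atan2(B,A) + arccos(C/0.5277) = 0.3490
rotate P by −φ2: (-0.1052, -0.0859, -0.5277)
  A=0.2352, B=-0.5277, C=(l²−L²−A²−y'²−z²)/(2L)=-0.3788
  √(A²+B²)=0.5777;  θ2 = -1.1516+2.2860 ≈ 1.1344
φ3=240.0° → target in arm frame (-0.0218, 0.1340)
  e−x'=0.1518;  (l²−L²−(e−x')²−y'²−z²)/2L = -0.3066
  γ=atan2(-0.5277,0.1518)=-1.2906;  ψ=arccos(-0.5584)=2.1633;  θ3=γ+ψ≈0.8726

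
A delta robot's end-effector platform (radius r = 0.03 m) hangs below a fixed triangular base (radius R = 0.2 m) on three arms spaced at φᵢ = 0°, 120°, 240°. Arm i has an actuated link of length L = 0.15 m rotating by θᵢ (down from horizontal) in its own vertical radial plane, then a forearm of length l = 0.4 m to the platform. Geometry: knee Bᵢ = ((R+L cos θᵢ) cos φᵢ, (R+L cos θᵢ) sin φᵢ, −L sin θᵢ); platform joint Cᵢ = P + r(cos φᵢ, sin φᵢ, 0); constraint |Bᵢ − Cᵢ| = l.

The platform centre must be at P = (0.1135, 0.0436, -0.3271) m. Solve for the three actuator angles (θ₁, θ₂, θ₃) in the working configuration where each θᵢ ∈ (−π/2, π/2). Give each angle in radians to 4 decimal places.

θ₁ = -0.0870, θ₂ = 0.6980, θ₃ = 1.0472

arm 1 (φ=0.0°): x'=0.1135, y'=0.0436
  e−x'=0.0565;  (l²−L²−(e−x')²−y'²−z²)/2L = 0.0847
  γ=atan2(-0.3271,0.0565)=-1.3998;  ψ=arccos(0.2552)=1.3128;  θ1=γ+ψ≈-0.0870
rotate P by −φ2: (-0.0190, -0.1201, -0.3271)
  A=0.1890, B=-0.3271, C=(l²−L²−A²−y'²−z²)/(2L)=-0.0654
  θ2 = atan2(B,A) + arccos(C/0.3778) = 0.6980
arm 3 (φ=240.0°): x'=-0.0945, y'=0.0765
  A cos θ + B sin θ = C:  0.2645·cos θ + -0.3271·sin θ = -0.1510
  √(A²+B²)=0.4207;  θ3 = -0.8908+1.9380 ≈ 1.0472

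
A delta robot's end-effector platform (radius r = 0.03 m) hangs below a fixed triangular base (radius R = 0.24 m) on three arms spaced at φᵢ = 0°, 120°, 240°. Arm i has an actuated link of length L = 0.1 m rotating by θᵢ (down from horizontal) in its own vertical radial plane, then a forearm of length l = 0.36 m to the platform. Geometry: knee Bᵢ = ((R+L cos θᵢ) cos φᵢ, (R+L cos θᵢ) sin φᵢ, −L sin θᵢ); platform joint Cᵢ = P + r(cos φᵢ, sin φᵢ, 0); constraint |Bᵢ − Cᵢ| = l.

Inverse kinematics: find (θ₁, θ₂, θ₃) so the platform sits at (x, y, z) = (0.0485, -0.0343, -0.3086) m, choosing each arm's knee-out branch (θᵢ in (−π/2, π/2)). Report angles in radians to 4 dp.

θ₁ = 0.5237, θ₂ = 1.3085, θ₃ = 0.8725

rotate P by −φ1: (0.0485, -0.0343, -0.3086)
  A cos θ + B sin θ = C:  0.1615·cos θ + -0.3086·sin θ = -0.0145
  γ=atan2(-0.3086,0.1615)=-1.0887;  ψ=arccos(-0.0415)=1.6123;  θ1=γ+ψ≈0.5237
rotate P by −φ2: (-0.0540, -0.0249, -0.3086)
  A cos θ + B sin θ = C:  0.2640·cos θ + -0.3086·sin θ = -0.2296
  θ2 = atan2(B,A) + arccos(C/0.4061) = 1.3085
φ3=240.0° → target in arm frame (0.0055, 0.0592)
  A=0.2045, B=-0.3086, C=(l²−L²−A²−y'²−z²)/(2L)=-0.1049
  γ=atan2(-0.3086,0.2045)=-0.9855;  ψ=arccos(-0.2832)=1.8579;  θ3=γ+ψ≈0.8725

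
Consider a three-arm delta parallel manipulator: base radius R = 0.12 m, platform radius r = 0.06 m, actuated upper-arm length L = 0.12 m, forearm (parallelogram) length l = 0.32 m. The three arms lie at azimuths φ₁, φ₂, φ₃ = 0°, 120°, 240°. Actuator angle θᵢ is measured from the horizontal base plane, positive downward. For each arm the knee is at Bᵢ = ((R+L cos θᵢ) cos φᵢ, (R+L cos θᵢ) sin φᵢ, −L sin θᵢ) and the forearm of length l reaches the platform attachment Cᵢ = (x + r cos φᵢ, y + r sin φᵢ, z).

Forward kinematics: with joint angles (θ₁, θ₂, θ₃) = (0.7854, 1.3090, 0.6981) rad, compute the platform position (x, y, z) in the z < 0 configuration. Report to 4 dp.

S1 = (0.1449·cos0.0°, 0.1449·sin0.0°, -0.0849) = (0.1449, 0.0000, -0.0849)
S2 = (0.0911·cos120.0°, 0.0911·sin120.0°, -0.1159) = (-0.0455, 0.0789, -0.1159)
φ3=240.0°: virtual centre (-0.0760, -0.1316, -0.0771), radius l
|S₂|²−|S₁|² = -0.0065;  |S₃|²−|S₁|² = 0.0008
[-0.3808 0.1577 -0.0621]·P = -0.0065;  [-0.4416 -0.2631 0.0154]·P = 0.0008
Cramer: x(z) = 0.0092-0.0819z;  y(z) = -0.0187+0.1961z
into |P−S₁|² = l²: 1.0452z² + 0.1846z + -0.0765 = 0;  Δ = 0.3537;  z = -0.3728 or 0.1962 → z<0 root = -0.3728
x = 0.0397, y = -0.0918

(0.0397, -0.0918, -0.3728)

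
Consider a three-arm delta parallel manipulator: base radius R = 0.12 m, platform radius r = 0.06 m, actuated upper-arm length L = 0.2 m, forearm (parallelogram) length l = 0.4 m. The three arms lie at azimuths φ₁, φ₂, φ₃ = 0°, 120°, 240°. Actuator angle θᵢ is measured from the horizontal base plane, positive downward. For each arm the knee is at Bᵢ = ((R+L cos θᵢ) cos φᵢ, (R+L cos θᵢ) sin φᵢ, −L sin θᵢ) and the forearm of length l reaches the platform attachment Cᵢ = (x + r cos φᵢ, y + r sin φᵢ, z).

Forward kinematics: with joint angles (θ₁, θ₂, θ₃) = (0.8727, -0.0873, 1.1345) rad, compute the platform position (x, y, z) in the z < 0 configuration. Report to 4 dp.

φ1=0.0°: virtual centre (0.1886, 0.0000, -0.1532), radius l
O2 = (0.2592·cos120.0°, 0.2592·sin120.0°, 0.0174) = (-0.1296, 0.2245, 0.0174)
arm 3 at φ=240.0°: ρ3 = 0.1445;  O3 = (-0.0723, -0.1252, -0.1813)
|O₂|²−|O₁|² = 0.0085;  |O₃|²−|O₁|² = -0.0053
plane₁₂: -0.6363x+0.4490y+0.3413z = 0.0085
det = 0.3935;  x = 0.0006+0.1531z,  y = 0.0198+-0.5432z
sphere 1 gives Az²+Bz+C=0 with A=1.3185, B=0.2274, C=-0.1008;  B²−4AC=0.5834;  roots -0.3759, 0.2034;  negative root z = -0.3759
x = -0.0569, y = 0.2240

(-0.0569, 0.2240, -0.3759)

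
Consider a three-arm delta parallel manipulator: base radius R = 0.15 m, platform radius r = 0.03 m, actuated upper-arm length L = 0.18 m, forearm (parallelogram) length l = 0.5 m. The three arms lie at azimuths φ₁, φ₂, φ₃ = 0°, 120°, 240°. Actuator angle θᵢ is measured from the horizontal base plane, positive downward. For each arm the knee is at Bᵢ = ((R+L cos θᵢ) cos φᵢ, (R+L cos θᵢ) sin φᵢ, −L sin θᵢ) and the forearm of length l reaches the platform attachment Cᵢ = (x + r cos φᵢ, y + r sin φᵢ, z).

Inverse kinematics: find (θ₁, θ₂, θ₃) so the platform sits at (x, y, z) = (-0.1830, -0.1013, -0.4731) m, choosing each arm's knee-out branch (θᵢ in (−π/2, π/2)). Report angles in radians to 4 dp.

θ₁ = 1.1347, θ₂ = 0.6112, θ₃ = 0.0002

φ1=0.0° → target in arm frame (-0.1830, -0.1013)
  e−x'=0.3030;  (l²−L²−(e−x')²−y'²−z²)/2L = -0.3008
  √(A²+B²)=0.5618;  θ1 = -1.0012+2.1358 ≈ 1.1347
rotate P by −φ2: (0.0038, 0.2091, -0.4731)
  e−x'=0.1162;  (l²−L²−(e−x')²−y'²−z²)/2L = -0.1763
  γ=atan2(-0.4731,0.1162)=-1.3299;  ψ=arccos(-0.3619)=1.9411;  θ2=γ+ψ≈0.6112
rotate P by −φ3: (0.1792, -0.1078, -0.4731)
  e−x'=-0.0592;  (l²−L²−(e−x')²−y'²−z²)/2L = -0.0593
  γ=atan2(-0.4731,-0.0592)=-1.6953;  ψ=arccos(-0.1244)=1.6956;  θ3=γ+ψ≈0.0002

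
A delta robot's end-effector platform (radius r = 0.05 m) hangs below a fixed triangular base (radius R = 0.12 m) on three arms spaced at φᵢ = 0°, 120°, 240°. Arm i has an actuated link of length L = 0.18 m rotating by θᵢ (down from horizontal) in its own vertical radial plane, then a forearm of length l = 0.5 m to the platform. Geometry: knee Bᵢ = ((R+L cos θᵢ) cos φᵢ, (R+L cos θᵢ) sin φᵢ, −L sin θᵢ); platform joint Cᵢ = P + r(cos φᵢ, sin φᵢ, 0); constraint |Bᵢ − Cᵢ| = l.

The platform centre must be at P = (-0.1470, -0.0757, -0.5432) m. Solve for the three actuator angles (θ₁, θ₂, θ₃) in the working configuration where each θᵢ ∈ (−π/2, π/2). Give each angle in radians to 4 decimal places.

θ₁ = 1.0472, θ₂ = 0.6982, θ₃ = 0.3490

φ1=0.0° → target in arm frame (-0.1470, -0.0757)
  A cos θ + B sin θ = C:  0.2170·cos θ + -0.5432·sin θ = -0.3619
  θ1 = atan2(B,A) + arccos(C/0.5849) = 1.0472
φ2=120.0° → target in arm frame (0.0079, 0.1652)
  A=0.0621, B=-0.5432, C=(l²−L²−A²−y'²−z²)/(2L)=-0.3016
  θ2 = atan2(B,A) + arccos(C/0.5467) = 0.6982
rotate P by −φ3: (0.1391, -0.0895, -0.5432)
  A cos θ + B sin θ = C:  -0.0691·cos θ + -0.5432·sin θ = -0.2507
  θ3 = atan2(B,A) + arccos(C/0.5476) = 0.3490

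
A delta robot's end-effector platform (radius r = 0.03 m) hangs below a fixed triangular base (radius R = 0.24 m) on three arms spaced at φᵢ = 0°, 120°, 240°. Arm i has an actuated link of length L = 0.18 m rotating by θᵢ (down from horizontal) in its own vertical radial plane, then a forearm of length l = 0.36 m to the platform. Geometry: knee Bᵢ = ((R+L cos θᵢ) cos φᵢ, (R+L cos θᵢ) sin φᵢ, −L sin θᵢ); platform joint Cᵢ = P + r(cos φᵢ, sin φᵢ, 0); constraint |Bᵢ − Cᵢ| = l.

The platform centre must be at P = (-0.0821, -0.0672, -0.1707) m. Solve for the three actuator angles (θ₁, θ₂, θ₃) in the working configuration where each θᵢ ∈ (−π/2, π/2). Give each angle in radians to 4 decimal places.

θ₁ = 1.2217, θ₂ = 0.8725, θ₃ = -0.2612

rotate P by −φ1: (-0.0821, -0.0672, -0.1707)
  e−x'=0.2921;  (l²−L²−(e−x')²−y'²−z²)/2L = -0.0605
  γ=atan2(-0.1707,0.2921)=-0.5289;  ψ=arccos(-0.1788)=1.7506;  θ1=γ+ψ≈1.2217
arm 2 (φ=120.0°): x'=-0.0171, y'=0.1047
  A cos θ + B sin θ = C:  0.2271·cos θ + -0.1707·sin θ = 0.0153
  θ2 = atan2(B,A) + arccos(C/0.2841) = 0.8725
arm 3 (φ=240.0°): x'=0.0992, y'=-0.0375
  e−x'=0.1108;  (l²−L²−(e−x')²−y'²−z²)/2L = 0.1511
  θ3 = atan2(B,A) + arccos(C/0.2035) = -0.2612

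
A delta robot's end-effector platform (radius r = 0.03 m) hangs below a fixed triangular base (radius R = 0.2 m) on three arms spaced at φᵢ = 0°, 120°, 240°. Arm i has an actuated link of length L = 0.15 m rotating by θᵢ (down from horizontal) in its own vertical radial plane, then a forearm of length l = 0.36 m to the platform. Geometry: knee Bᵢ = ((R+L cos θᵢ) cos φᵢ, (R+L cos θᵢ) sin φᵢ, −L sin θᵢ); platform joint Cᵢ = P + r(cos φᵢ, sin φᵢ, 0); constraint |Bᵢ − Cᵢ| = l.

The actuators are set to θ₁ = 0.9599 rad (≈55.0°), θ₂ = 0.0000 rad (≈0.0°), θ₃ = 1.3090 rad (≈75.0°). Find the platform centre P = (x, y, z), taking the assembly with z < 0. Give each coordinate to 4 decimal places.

arm 1 at φ=0.0°: ρ1 = 0.2560;  O1 = (0.2560, 0.0000, -0.1229)
O2 = (0.3200·cos120.0°, 0.3200·sin120.0°, 0.0000) = (-0.1600, 0.2771, 0.0000)
arm 3 at φ=240.0°: ρ3 = 0.2088;  O3 = (-0.1044, -0.1808, -0.1449)
eliminate P² terms by subtracting sphere 1 from 2 and 3
linear system: -0.8321x+0.5543y = 0.0217−0.2457z; -0.7209x+-0.3617y = -0.0161−-0.0440z
Cramer: x(z) = 0.0015+0.0920z;  y(z) = 0.0414-0.3052z
into |P−O₁|² = l²: 1.1016z² + 0.1736z + -0.0480 = 0;  Δ = 0.2416;  z = -0.3019 or 0.1443 → z<0 root = -0.3019
x = -0.0263, y = 0.1336

(-0.0263, 0.1336, -0.3019)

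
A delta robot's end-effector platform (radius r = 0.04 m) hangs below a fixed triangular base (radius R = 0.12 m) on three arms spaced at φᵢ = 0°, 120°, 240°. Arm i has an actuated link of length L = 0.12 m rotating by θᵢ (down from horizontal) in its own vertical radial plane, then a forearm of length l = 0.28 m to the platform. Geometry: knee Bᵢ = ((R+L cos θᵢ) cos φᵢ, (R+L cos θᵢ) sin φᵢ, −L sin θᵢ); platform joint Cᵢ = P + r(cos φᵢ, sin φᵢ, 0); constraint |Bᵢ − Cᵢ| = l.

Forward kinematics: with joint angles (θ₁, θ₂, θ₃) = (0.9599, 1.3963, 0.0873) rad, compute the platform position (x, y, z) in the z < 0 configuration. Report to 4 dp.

O1 = (0.1488·cos0.0°, 0.1488·sin0.0°, -0.0983) = (0.1488, 0.0000, -0.0983)
arm 2 at φ=120.0°: e+L cos θ2 = 0.1008;  O2 = (-0.0504, 0.0873, -0.1182)
arm 3 at φ=240.0°: e+L cos θ3 = 0.1995;  O3 = (-0.0998, -0.1728, -0.0105)
eliminate P² terms by subtracting sphere 1 from 2 and 3
linear system: -0.3985x+0.1746y = -0.0077−-0.0398z; -0.4972x+-0.3456y = 0.0081−0.1757z
Cramer: x(z) = 0.0055+0.0754z;  y(z) = -0.0314+0.3998z
into |P−O₁|² = l²: 1.1655z² + 0.1499z + -0.0472 = 0;  Δ = 0.2426;  z = -0.2756 or 0.1470 → z<0 root = -0.2756
x = -0.0153, y = -0.1416

(-0.0153, -0.1416, -0.2756)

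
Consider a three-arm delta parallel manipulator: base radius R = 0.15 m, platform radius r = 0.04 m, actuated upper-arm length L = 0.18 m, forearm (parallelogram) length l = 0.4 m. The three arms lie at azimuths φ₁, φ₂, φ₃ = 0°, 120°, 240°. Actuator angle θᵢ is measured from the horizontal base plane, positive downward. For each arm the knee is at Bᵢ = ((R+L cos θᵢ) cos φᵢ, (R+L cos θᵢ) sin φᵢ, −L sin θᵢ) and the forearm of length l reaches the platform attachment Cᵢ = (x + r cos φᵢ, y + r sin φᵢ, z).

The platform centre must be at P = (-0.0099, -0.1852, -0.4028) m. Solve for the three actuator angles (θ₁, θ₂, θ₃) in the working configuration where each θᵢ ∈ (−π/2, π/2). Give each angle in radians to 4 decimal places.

arm 1 (φ=0.0°): x'=-0.0099, y'=-0.1852
  e−x'=0.1199;  (l²−L²−(e−x')²−y'²−z²)/2L = -0.2315
  γ=atan2(-0.4028,0.1199)=-1.2815;  ψ=arccos(-0.5507)=2.1540;  θ1=γ+ψ≈0.8726
arm 2 (φ=120.0°): x'=-0.1554, y'=0.1012
  A cos θ + B sin θ = C:  0.2654·cos θ + -0.4028·sin θ = -0.3204
  √(A²+B²)=0.4824;  θ2 = -0.9881+2.2972 ≈ 1.3090
rotate P by −φ3: (0.1653, 0.0840, -0.4028)
  A=-0.0553, B=-0.4028, C=(l²−L²−A²−y'²−z²)/(2L)=-0.1244
  √(A²+B²)=0.4066;  θ3 = -1.7073+1.8817 ≈ 0.1743

θ₁ = 0.8726, θ₂ = 1.3090, θ₃ = 0.1743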